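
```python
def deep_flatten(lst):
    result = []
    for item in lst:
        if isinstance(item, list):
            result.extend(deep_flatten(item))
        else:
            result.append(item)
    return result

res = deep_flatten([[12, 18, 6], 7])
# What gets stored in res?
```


deep_flatten([[12, 18, 6], 7])
Processing each element:
  [12, 18, 6] is a list -> deep_flatten recursively -> [12, 18, 6]
  7 is not a list -> append 7
= [12, 18, 6, 7]


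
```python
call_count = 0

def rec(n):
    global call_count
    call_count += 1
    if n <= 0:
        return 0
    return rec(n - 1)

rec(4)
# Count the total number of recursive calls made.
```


rec(4) calls rec(3) calls ... calls rec(0)
Total calls: 4 + 1 (for base case) = 5


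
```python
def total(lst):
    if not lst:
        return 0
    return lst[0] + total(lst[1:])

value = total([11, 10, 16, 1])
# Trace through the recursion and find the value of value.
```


total([11, 10, 16, 1])
= 11 + total([10, 16, 1])
= 11 + 10 + total([16, 1])
= 11 + 10 + 16 + total([1])
= 11 + 10 + 16 + 1 + total([])
= 11 + 10 + 16 + 1 + 0
= 38


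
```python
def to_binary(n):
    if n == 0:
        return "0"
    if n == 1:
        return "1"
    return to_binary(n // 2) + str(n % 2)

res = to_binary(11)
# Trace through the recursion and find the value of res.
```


to_binary(11)
= to_binary(5) + "1"
= to_binary(2) + "1" + "1"
= to_binary(1) + "0" + "1" + "1"
= "1" + "0" + "1" + "1"
= "1011"


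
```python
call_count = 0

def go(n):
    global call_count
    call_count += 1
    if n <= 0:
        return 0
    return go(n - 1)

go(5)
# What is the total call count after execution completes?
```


go(5) calls go(4) calls ... calls go(0)
Total calls: 5 + 1 (for base case) = 6


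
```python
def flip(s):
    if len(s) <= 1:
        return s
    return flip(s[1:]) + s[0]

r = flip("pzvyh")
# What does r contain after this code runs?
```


flip("pzvyh")
= flip("zvyh") + "p"
= flip("vyh") + "z" + "p"
= flip("yh") + "v" + "z" + "p"
= flip("h") + "y" + "v" + "z" + "p"
= "h" + "y" + "v" + "z" + "p"
= "hyvzp"


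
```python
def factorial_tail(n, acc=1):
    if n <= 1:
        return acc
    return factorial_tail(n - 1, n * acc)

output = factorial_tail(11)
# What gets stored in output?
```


factorial_tail(11, 1)
= factorial_tail(10, 11 * 1) = factorial_tail(10, 11)
= factorial_tail(9, 10 * 11) = factorial_tail(9, 110)
= factorial_tail(8, 9 * 110) = factorial_tail(8, 990)
= factorial_tail(7, 8 * 990) = factorial_tail(7, 7920)
= factorial_tail(6, 7 * 7920) = factorial_tail(6, 55440)
= factorial_tail(5, 6 * 55440) = factorial_tail(5, 332640)
= factorial_tail(4, 5 * 332640) = factorial_tail(4, 1663200)
= factorial_tail(3, 4 * 1663200) = factorial_tail(3, 6652800)
= factorial_tail(2, 3 * 6652800) = factorial_tail(2, 19958400)
= factorial_tail(1, 2 * 19958400) = factorial_tail(1, 39916800)
n <= 1, return acc = 39916800


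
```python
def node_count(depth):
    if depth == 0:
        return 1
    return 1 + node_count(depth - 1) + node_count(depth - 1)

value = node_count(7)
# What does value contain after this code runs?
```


node_count(7)
= 1 + node_count(6) + node_count(6)
= 1 + 2 * node_count(6)
node_count(k) = 2^(k+1) - 1
node_count(0) = 1
node_count(1) = 3
node_count(2) = 7
node_count(3) = 15
node_count(4) = 31
node_count(7) = 2^8 - 1 = 255


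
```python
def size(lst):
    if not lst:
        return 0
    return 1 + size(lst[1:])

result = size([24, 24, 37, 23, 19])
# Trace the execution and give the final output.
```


size([24, 24, 37, 23, 19])
= 1 + size([24, 37, 23, 19])
= 1 + 1 + size([37, 23, 19])
= 1 + 1 + 1 + size([23, 19])
= 1 + 1 + 1 + 1 + size([19])
= 1 + 1 + 1 + 1 + 1 + size([])
= 1 + 1 + 1 + 1 + 1 + 0
= 5


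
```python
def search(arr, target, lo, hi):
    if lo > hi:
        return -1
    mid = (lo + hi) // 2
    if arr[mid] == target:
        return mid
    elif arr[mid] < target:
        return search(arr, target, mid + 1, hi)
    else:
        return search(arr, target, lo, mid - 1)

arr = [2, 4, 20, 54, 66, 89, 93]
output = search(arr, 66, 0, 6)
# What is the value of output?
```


search(arr, 66, 0, 6)
lo=0, hi=6, mid=3, arr[mid]=54
54 < 66, search right half
lo=4, hi=6, mid=5, arr[mid]=89
89 > 66, search left half
lo=4, hi=4, mid=4, arr[mid]=66
arr[4] == 66, found at index 4
= 4


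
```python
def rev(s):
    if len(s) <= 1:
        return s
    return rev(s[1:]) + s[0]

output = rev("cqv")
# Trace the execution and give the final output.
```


rev("cqv")
= rev("qv") + "c"
= rev("v") + "q" + "c"
= "v" + "q" + "c"
= "vqc"


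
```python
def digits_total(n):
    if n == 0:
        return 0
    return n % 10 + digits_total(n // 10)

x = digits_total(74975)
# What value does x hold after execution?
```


digits_total(74975)
= 5 + digits_total(7497)
= 5 + 7 + digits_total(749)
= 5 + 7 + 9 + digits_total(74)
= 5 + 7 + 9 + 4 + digits_total(7)
= 5 + 7 + 9 + 4 + 7 + digits_total(0)
= 5 + 7 + 9 + 4 + 7 + 0
= 32


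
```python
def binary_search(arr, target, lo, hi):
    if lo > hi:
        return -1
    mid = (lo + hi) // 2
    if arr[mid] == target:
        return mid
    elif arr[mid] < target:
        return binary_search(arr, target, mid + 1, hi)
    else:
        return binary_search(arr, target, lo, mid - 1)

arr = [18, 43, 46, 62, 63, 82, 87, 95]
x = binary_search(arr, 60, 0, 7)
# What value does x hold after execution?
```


binary_search(arr, 60, 0, 7)
lo=0, hi=7, mid=3, arr[mid]=62
62 > 60, search left half
lo=0, hi=2, mid=1, arr[mid]=43
43 < 60, search right half
lo=2, hi=2, mid=2, arr[mid]=46
46 < 60, search right half
lo > hi, target not found, return -1
= -1


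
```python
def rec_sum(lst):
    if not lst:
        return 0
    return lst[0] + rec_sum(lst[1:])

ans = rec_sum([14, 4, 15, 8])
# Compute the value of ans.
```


rec_sum([14, 4, 15, 8])
= 14 + rec_sum([4, 15, 8])
= 14 + 4 + rec_sum([15, 8])
= 14 + 4 + 15 + rec_sum([8])
= 14 + 4 + 15 + 8 + rec_sum([])
= 14 + 4 + 15 + 8 + 0
= 41


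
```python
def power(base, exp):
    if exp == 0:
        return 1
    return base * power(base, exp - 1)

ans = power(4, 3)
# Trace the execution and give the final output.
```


power(4, 3)
= 4 * power(4, 2)
= 4 * 4 * power(4, 1)
= 4 * 4 * 4 * power(4, 0)
= 4 * 4 * 4 * 1
= 64


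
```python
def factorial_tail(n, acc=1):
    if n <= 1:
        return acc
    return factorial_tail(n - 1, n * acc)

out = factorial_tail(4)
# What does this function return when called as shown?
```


factorial_tail(4, 1)
= factorial_tail(3, 4 * 1) = factorial_tail(3, 4)
= factorial_tail(2, 3 * 4) = factorial_tail(2, 12)
= factorial_tail(1, 2 * 12) = factorial_tail(1, 24)
n <= 1, return acc = 24


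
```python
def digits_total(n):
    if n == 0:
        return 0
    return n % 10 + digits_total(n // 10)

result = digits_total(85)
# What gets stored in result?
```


digits_total(85)
= 5 + digits_total(8)
= 5 + 8 + digits_total(0)
= 5 + 8 + 0
= 13


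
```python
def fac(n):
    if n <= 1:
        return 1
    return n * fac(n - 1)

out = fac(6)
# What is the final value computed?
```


fac(6)
= 6 * fac(5)
= 6 * 5 * fac(4)
= 6 * 5 * 4 * fac(3)
= 6 * 5 * 4 * 3 * fac(2)
= 6 * 5 * 4 * 3 * 2 * fac(1)
= 6 * 5 * 4 * 3 * 2 * 1
= 720


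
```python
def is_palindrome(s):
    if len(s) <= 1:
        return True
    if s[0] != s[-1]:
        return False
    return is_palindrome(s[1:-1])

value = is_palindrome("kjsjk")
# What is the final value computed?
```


is_palindrome("kjsjk")
"kjsjk": s[0]='k' == s[-1]='k' -> is_palindrome("jsj")
"jsj": s[0]='j' == s[-1]='j' -> is_palindrome("s")
"s": len <= 1 -> True
= True


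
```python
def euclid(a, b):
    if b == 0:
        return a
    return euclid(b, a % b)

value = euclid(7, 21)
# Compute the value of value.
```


euclid(7, 21)
= euclid(21, 7 % 21) = euclid(21, 7)
= euclid(7, 21 % 7) = euclid(7, 0)
b == 0, return a = 7


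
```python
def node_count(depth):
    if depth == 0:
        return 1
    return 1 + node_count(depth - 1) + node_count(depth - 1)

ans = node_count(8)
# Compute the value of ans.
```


node_count(8)
= 1 + node_count(7) + node_count(7)
= 1 + 2 * node_count(7)
node_count(k) = 2^(k+1) - 1
node_count(0) = 1
node_count(1) = 3
node_count(2) = 7
node_count(3) = 15
node_count(4) = 31
node_count(8) = 2^9 - 1 = 511


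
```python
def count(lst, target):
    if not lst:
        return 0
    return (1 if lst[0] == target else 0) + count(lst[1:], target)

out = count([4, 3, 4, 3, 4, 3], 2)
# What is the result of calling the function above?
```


count([4, 3, 4, 3, 4, 3], 2)
lst[0]=4 != 2: 0 + count([3, 4, 3, 4, 3], 2)
lst[0]=3 != 2: 0 + count([4, 3, 4, 3], 2)
lst[0]=4 != 2: 0 + count([3, 4, 3], 2)
lst[0]=3 != 2: 0 + count([4, 3], 2)
lst[0]=4 != 2: 0 + count([3], 2)
lst[0]=3 != 2: 0 + count([], 2)
= 0


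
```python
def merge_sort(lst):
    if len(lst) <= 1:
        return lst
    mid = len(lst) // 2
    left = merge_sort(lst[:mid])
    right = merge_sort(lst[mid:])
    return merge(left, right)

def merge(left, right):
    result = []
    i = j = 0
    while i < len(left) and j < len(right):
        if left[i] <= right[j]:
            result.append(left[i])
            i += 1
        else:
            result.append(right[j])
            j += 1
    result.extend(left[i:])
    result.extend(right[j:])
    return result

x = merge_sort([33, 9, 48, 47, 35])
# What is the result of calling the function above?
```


merge_sort([33, 9, 48, 47, 35])
Split into [33, 9] and [48, 47, 35]
Left sorted: [9, 33]
Right sorted: [35, 47, 48]
Merge [9, 33] and [35, 47, 48]
= [9, 33, 35, 47, 48]


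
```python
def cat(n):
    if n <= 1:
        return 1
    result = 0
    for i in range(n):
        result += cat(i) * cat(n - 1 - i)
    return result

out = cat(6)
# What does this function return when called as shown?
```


cat(6)
= sum of cat(i) * cat(6-1-i) for i in 0..5
First compute sub-values bottom-up:
  cat(0) = 1, cat(1) = 1
  cat(2) = 1*1 + 1*1 = 2
  cat(3) = 1*2 + 1*1 + 2*1 = 5
  cat(4) = 1*5 + 1*2 + 2*1 + 5*1 = 14
  cat(5) = 1*14 + 1*5 + 2*2 + 5*1 + 14*1 = 42
Now cat(6):
  cat(0)*cat(5) = 1*42 = 42
  cat(1)*cat(4) = 1*14 = 14
  cat(2)*cat(3) = 2*5 = 10
  cat(3)*cat(2) = 5*2 = 10
  cat(4)*cat(1) = 14*1 = 14
  cat(5)*cat(0) = 42*1 = 42
= 42 + 14 + 10 + 10 + 14 + 42
= 132


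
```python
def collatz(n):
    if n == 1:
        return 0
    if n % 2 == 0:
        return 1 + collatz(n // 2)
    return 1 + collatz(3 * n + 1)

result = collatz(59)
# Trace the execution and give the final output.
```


collatz(59)
59 is odd -> 3*59+1 = 178 -> collatz(178)
178 is even -> collatz(89)
89 is odd -> 3*89+1 = 268 -> collatz(268)
268 is even -> collatz(134)
134 is even -> collatz(67)
67 is odd -> 3*67+1 = 202 -> collatz(202)
202 is even -> collatz(101)
101 is odd -> 3*101+1 = 304 -> collatz(304)
304 is even -> collatz(152)
152 is even -> collatz(76)
76 is even -> collatz(38)
38 is even -> collatz(19)
19 is odd -> 3*19+1 = 58 -> collatz(58)
58 is even -> collatz(29)
29 is odd -> 3*29+1 = 88 -> collatz(88)
88 is even -> collatz(44)
44 is even -> collatz(22)
22 is even -> collatz(11)
11 is odd -> 3*11+1 = 34 -> collatz(34)
34 is even -> collatz(17)
17 is odd -> 3*17+1 = 52 -> collatz(52)
52 is even -> collatz(26)
26 is even -> collatz(13)
13 is odd -> 3*13+1 = 40 -> collatz(40)
40 is even -> collatz(20)
20 is even -> collatz(10)
10 is even -> collatz(5)
5 is odd -> 3*5+1 = 16 -> collatz(16)
16 is even -> collatz(8)
8 is even -> collatz(4)
4 is even -> collatz(2)
2 is even -> collatz(1)
Reached 1 after 32 steps
= 32


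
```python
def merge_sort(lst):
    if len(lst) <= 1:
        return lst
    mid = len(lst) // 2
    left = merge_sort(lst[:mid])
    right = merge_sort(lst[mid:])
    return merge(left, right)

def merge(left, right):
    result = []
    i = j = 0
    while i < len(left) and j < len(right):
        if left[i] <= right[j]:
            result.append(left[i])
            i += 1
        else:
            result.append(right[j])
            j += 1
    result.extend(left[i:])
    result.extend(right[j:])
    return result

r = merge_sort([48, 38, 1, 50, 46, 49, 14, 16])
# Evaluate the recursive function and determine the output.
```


merge_sort([48, 38, 1, 50, 46, 49, 14, 16])
Split into [48, 38, 1, 50] and [46, 49, 14, 16]
Left sorted: [1, 38, 48, 50]
Right sorted: [14, 16, 46, 49]
Merge [1, 38, 48, 50] and [14, 16, 46, 49]
= [1, 14, 16, 38, 46, 48, 49, 50]


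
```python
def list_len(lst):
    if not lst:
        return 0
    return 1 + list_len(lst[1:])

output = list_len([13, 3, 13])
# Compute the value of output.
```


list_len([13, 3, 13])
= 1 + list_len([3, 13])
= 1 + 1 + list_len([13])
= 1 + 1 + 1 + list_len([])
= 1 + 1 + 1 + 0
= 3


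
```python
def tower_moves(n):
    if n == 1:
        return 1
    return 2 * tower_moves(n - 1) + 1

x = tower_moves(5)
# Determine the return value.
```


tower_moves(5)
= 2 * tower_moves(4) + 1
= 2 * (2 * tower_moves(3) + 1) + 1
= 2 * (2 * (2 * tower_moves(2) + 1) + 1) + 1
= 2 * (2 * (2 * (2 * tower_moves(1) + 1) + 1) + 1) + 1
Now compute bottom-up:
tower_moves(1) = 1
tower_moves(2) = 2 * 1 + 1 = 3
tower_moves(3) = 2 * 3 + 1 = 7
tower_moves(4) = 2 * 7 + 1 = 15
tower_moves(5) = 2 * 15 + 1 = 31
= 31


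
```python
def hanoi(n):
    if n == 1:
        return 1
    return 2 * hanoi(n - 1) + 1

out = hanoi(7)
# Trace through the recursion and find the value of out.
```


hanoi(7)
= 2 * hanoi(6) + 1
= 2 * (2 * hanoi(5) + 1) + 1
= 2 * (2 * (2 * hanoi(4) + 1) + 1) + 1
= 2 * (2 * (2 * (2 * hanoi(3) + 1) + 1) + 1) + 1
= 2 * (2 * (2 * (2 * (2 * hanoi(2) + 1) + 1) + 1) + 1) + 1
= 2 * (2 * (2 * (2 * (2 * (2 * hanoi(1) + 1) + 1) + 1) + 1) + 1) + 1
Now compute bottom-up:
hanoi(1) = 1
hanoi(2) = 2 * 1 + 1 = 3
hanoi(3) = 2 * 3 + 1 = 7
hanoi(4) = 2 * 7 + 1 = 15
hanoi(5) = 2 * 15 + 1 = 31
hanoi(6) = 2 * 31 + 1 = 63
hanoi(7) = 2 * 63 + 1 = 127
= 127


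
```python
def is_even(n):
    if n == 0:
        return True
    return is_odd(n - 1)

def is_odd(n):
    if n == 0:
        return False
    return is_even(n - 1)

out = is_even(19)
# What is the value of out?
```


is_even(19)
= is_odd(18)
= is_even(17)
= is_odd(16)
= is_even(15)
= is_odd(14)
= is_even(13)
= is_odd(12)
= is_even(11)
= is_odd(10)
= is_even(9)
= is_odd(8)
= is_even(7)
= is_odd(6)
= is_even(5)
= is_odd(4)
= is_even(3)
= is_odd(2)
= is_even(1)
= is_odd(0)
n == 0: return False
= False


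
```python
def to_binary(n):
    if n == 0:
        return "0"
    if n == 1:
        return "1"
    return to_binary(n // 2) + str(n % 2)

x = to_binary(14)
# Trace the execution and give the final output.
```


to_binary(14)
= to_binary(7) + "0"
= to_binary(3) + "1" + "0"
= to_binary(1) + "1" + "1" + "0"
= "1" + "1" + "1" + "0"
= "1110"


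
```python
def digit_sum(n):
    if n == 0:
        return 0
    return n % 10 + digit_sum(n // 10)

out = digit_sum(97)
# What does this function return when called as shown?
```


digit_sum(97)
= 7 + digit_sum(9)
= 7 + 9 + digit_sum(0)
= 7 + 9 + 0
= 16


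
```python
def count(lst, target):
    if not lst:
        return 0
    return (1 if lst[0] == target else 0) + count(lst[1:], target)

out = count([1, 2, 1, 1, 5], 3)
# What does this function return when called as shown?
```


count([1, 2, 1, 1, 5], 3)
lst[0]=1 != 3: 0 + count([2, 1, 1, 5], 3)
lst[0]=2 != 3: 0 + count([1, 1, 5], 3)
lst[0]=1 != 3: 0 + count([1, 5], 3)
lst[0]=1 != 3: 0 + count([5], 3)
lst[0]=5 != 3: 0 + count([], 3)
= 0


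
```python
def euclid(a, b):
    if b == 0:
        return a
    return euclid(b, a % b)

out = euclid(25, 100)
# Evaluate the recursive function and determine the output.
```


euclid(25, 100)
= euclid(100, 25 % 100) = euclid(100, 25)
= euclid(25, 100 % 25) = euclid(25, 0)
b == 0, return a = 25


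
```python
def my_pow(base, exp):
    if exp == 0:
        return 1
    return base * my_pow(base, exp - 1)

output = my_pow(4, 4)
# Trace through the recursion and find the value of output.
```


my_pow(4, 4)
= 4 * my_pow(4, 3)
= 4 * 4 * my_pow(4, 2)
= 4 * 4 * 4 * my_pow(4, 1)
= 4 * 4 * 4 * 4 * my_pow(4, 0)
= 4 * 4 * 4 * 4 * 1
= 256


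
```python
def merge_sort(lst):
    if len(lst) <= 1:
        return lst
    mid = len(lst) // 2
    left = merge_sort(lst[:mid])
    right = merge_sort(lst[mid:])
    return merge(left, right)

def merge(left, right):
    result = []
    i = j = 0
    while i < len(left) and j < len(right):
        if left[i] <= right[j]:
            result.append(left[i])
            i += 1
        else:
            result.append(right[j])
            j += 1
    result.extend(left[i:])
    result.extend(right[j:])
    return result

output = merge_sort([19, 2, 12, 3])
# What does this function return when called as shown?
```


merge_sort([19, 2, 12, 3])
Split into [19, 2] and [12, 3]
Left sorted: [2, 19]
Right sorted: [3, 12]
Merge [2, 19] and [3, 12]
= [2, 3, 12, 19]


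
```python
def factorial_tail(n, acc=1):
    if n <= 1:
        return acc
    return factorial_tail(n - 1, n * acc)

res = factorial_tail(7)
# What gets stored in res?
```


factorial_tail(7, 1)
= factorial_tail(6, 7 * 1) = factorial_tail(6, 7)
= factorial_tail(5, 6 * 7) = factorial_tail(5, 42)
= factorial_tail(4, 5 * 42) = factorial_tail(4, 210)
= factorial_tail(3, 4 * 210) = factorial_tail(3, 840)
= factorial_tail(2, 3 * 840) = factorial_tail(2, 2520)
= factorial_tail(1, 2 * 2520) = factorial_tail(1, 5040)
n <= 1, return acc = 5040


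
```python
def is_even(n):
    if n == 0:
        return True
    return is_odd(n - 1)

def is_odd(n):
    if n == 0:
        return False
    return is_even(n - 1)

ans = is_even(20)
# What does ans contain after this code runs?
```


is_even(20)
= is_odd(19)
= is_even(18)
= is_odd(17)
= is_even(16)
= is_odd(15)
= is_even(14)
= is_odd(13)
= is_even(12)
= is_odd(11)
= is_even(10)
= is_odd(9)
= is_even(8)
= is_odd(7)
= is_even(6)
= is_odd(5)
= is_even(4)
= is_odd(3)
= is_even(2)
= is_odd(1)
= is_even(0)
n == 0: return True
= True


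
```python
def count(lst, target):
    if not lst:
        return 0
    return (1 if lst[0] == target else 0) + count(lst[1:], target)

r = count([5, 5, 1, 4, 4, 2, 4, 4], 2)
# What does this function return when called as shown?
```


count([5, 5, 1, 4, 4, 2, 4, 4], 2)
lst[0]=5 != 2: 0 + count([5, 1, 4, 4, 2, 4, 4], 2)
lst[0]=5 != 2: 0 + count([1, 4, 4, 2, 4, 4], 2)
lst[0]=1 != 2: 0 + count([4, 4, 2, 4, 4], 2)
lst[0]=4 != 2: 0 + count([4, 2, 4, 4], 2)
lst[0]=4 != 2: 0 + count([2, 4, 4], 2)
lst[0]=2 == 2: 1 + count([4, 4], 2)
lst[0]=4 != 2: 0 + count([4], 2)
lst[0]=4 != 2: 0 + count([], 2)
= 1


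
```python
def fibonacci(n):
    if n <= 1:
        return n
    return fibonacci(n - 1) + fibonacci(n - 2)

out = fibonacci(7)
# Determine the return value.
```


fibonacci(7)
= fibonacci(6) + fibonacci(5)
= (fibonacci(5) + fibonacci(4)) + fibonacci(5)
Computing bottom-up: fibonacci(0)=0, fibonacci(1)=1, fibonacci(2)=1, fibonacci(3)=2, fibonacci(4)=3, fibonacci(5)=5, fibonacci(6)=8, fibonacci(7)=13
= 13


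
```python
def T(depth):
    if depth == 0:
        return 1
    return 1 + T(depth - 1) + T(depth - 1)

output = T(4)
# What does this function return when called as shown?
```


T(4)
= 1 + T(3) + T(3)
= 1 + 2 * T(3)
T(k) = 2^(k+1) - 1
T(0) = 1
T(1) = 3
T(2) = 7
T(3) = 15
T(4) = 31
T(4) = 2^5 - 1 = 31


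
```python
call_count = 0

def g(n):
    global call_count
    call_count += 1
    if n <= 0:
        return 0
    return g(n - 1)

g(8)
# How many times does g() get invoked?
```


g(8) calls g(7) calls ... calls g(0)
Total calls: 8 + 1 (for base case) = 9


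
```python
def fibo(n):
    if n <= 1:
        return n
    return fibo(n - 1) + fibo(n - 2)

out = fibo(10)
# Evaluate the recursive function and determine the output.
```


fibo(10)
= fibo(9) + fibo(8)
= (fibo(8) + fibo(7)) + fibo(8)
Computing bottom-up: fibo(0)=0, fibo(1)=1, fibo(2)=1, fibo(3)=2, fibo(4)=3, fibo(5)=5, fibo(6)=8, fibo(7)=13, fibo(8)=21, fibo(9)=34, fibo(10)=55
= 55


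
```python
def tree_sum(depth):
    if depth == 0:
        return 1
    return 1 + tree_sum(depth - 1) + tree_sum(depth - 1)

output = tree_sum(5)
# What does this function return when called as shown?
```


tree_sum(5)
= 1 + tree_sum(4) + tree_sum(4)
= 1 + 2 * tree_sum(4)
tree_sum(k) = 2^(k+1) - 1
tree_sum(0) = 1
tree_sum(1) = 3
tree_sum(2) = 7
tree_sum(3) = 15
tree_sum(4) = 31
tree_sum(5) = 2^6 - 1 = 63


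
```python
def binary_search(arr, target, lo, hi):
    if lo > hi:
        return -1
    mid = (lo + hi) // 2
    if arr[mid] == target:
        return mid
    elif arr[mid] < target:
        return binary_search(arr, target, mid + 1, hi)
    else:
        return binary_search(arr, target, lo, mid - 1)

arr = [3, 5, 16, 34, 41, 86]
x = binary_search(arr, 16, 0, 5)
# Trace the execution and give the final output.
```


binary_search(arr, 16, 0, 5)
lo=0, hi=5, mid=2, arr[mid]=16
arr[2] == 16, found at index 2
= 2


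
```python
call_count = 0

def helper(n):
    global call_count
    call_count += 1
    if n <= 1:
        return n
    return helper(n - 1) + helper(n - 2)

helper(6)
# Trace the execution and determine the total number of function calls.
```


helper(6) calls helper(5) and helper(4); each non-base call branches into two more.
Let C(k) = total number of calls made by helper(k), including the call to helper(k) itself.
Base cases: C(0) = 1, C(1) = 1
Recurrence: C(k) = 1 + C(k-1) + C(k-2)
  C(2) = 1 + C(1) + C(0) = 1 + 1 + 1 = 3
  C(3) = 1 + C(2) + C(1) = 1 + 3 + 1 = 5
  C(4) = 1 + C(3) + C(2) = 1 + 5 + 3 = 9
  C(5) = 1 + C(4) + C(3) = 1 + 9 + 5 = 15
  C(6) = 1 + C(5) + C(4) = 1 + 15 + 9 = 25
Total calls = C(6) = 25


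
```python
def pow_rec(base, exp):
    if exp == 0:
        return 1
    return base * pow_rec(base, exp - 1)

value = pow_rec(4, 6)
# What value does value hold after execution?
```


pow_rec(4, 6)
= 4 * pow_rec(4, 5)
= 4 * 4 * pow_rec(4, 4)
= 4 * 4 * 4 * pow_rec(4, 3)
= 4 * 4 * 4 * 4 * pow_rec(4, 2)
= 4 * 4 * 4 * 4 * 4 * pow_rec(4, 1)
= 4 * 4 * 4 * 4 * 4 * 4 * pow_rec(4, 0)
= 4 * 4 * 4 * 4 * 4 * 4 * 1
= 4096


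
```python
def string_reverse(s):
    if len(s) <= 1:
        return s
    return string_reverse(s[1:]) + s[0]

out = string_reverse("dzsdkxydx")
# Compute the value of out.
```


string_reverse("dzsdkxydx")
= string_reverse("zsdkxydx") + "d"
= string_reverse("sdkxydx") + "z" + "d"
= string_reverse("dkxydx") + "s" + "z" + "d"
= string_reverse("kxydx") + "d" + "s" + "z" + "d"
= string_reverse("xydx") + "k" + "d" + "s" + "z" + "d"
= string_reverse("ydx") + "x" + "k" + "d" + "s" + "z" + "d"
= string_reverse("dx") + "y" + "x" + "k" + "d" + "s" + "z" + "d"
= string_reverse("x") + "d" + "y" + "x" + "k" + "d" + "s" + "z" + "d"
= "x" + "d" + "y" + "x" + "k" + "d" + "s" + "z" + "d"
= "xdyxkdszd"


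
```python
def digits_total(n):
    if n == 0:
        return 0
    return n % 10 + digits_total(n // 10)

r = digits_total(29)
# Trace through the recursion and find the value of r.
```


digits_total(29)
= 9 + digits_total(2)
= 9 + 2 + digits_total(0)
= 9 + 2 + 0
= 11


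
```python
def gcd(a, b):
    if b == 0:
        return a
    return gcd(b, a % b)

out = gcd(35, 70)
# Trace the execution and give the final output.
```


gcd(35, 70)
= gcd(70, 35 % 70) = gcd(70, 35)
= gcd(35, 70 % 35) = gcd(35, 0)
b == 0, return a = 35


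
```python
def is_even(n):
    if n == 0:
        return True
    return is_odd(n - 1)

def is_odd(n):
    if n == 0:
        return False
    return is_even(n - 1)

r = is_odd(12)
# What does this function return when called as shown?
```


is_odd(12)
= is_even(11)
= is_odd(10)
= is_even(9)
= is_odd(8)
= is_even(7)
= is_odd(6)
= is_even(5)
= is_odd(4)
= is_even(3)
= is_odd(2)
= is_even(1)
= is_odd(0)
n == 0: return False
= False


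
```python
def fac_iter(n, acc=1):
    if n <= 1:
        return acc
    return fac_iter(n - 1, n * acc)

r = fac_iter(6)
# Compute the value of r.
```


fac_iter(6, 1)
= fac_iter(5, 6 * 1) = fac_iter(5, 6)
= fac_iter(4, 5 * 6) = fac_iter(4, 30)
= fac_iter(3, 4 * 30) = fac_iter(3, 120)
= fac_iter(2, 3 * 120) = fac_iter(2, 360)
= fac_iter(1, 2 * 360) = fac_iter(1, 720)
n <= 1, return acc = 720


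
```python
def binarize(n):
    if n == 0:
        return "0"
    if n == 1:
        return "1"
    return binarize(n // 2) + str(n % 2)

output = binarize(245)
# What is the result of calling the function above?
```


binarize(245)
= binarize(122) + "1"
= binarize(61) + "0" + "1"
= binarize(30) + "1" + "0" + "1"
= binarize(15) + "0" + "1" + "0" + "1"
= binarize(7) + "1" + "0" + "1" + "0" + "1"
= binarize(3) + "1" + "1" + "0" + "1" + "0" + "1"
= binarize(1) + "1" + "1" + "1" + "0" + "1" + "0" + "1"
= "1" + "1" + "1" + "1" + "0" + "1" + "0" + "1"
= "11110101"


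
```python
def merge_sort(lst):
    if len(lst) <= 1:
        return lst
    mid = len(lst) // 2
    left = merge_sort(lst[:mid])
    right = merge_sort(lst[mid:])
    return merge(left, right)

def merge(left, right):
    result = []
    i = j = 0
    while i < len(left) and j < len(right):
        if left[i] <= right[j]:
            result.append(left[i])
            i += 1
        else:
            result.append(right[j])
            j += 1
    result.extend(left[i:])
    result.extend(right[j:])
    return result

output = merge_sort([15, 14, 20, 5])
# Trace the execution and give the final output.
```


merge_sort([15, 14, 20, 5])
Split into [15, 14] and [20, 5]
Left sorted: [14, 15]
Right sorted: [5, 20]
Merge [14, 15] and [5, 20]
= [5, 14, 15, 20]


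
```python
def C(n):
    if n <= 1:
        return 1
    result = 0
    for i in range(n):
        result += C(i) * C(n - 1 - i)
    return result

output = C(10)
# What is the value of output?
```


C(10)
= sum of C(i) * C(10-1-i) for i in 0..9
First compute sub-values bottom-up:
  C(0) = 1, C(1) = 1
  C(2) = 1*1 + 1*1 = 2
  C(3) = 1*2 + 1*1 + 2*1 = 5
  C(4) = 1*5 + 1*2 + 2*1 + 5*1 = 14
  C(5) = 1*14 + 1*5 + 2*2 + 5*1 + 14*1 = 42
  C(6) = 1*42 + 1*14 + 2*5 + 5*2 + 14*1 + 42*1 = 132
  C(7) = 1*132 + 1*42 + 2*14 + 5*5 + 14*2 + 42*1 + 132*1 = 429
  C(8) = 1*429 + 1*132 + 2*42 + 5*14 + 14*5 + 42*2 + 132*1 + 429*1 = 1430
  C(9) = 1*1430 + 1*429 + 2*132 + 5*42 + 14*14 + 42*5 + 132*2 + 429*1 + 1430*1 = 4862
Now C(10):
  C(0)*C(9) = 1*4862 = 4862
  C(1)*C(8) = 1*1430 = 1430
  C(2)*C(7) = 2*429 = 858
  C(3)*C(6) = 5*132 = 660
  C(4)*C(5) = 14*42 = 588
  C(5)*C(4) = 42*14 = 588
  C(6)*C(3) = 132*5 = 660
  C(7)*C(2) = 429*2 = 858
  C(8)*C(1) = 1430*1 = 1430
  C(9)*C(0) = 4862*1 = 4862
= 4862 + 1430 + 858 + 660 + 588 + 588 + 660 + 858 + 1430 + 4862
= 16796


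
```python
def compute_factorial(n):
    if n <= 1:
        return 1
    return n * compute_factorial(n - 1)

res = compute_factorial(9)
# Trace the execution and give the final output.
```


compute_factorial(9)
= 9 * compute_factorial(8)
= 9 * 8 * compute_factorial(7)
= 9 * 8 * 7 * compute_factorial(6)
= 9 * 8 * 7 * 6 * compute_factorial(5)
= 9 * 8 * 7 * 6 * 5 * compute_factorial(4)
= 9 * 8 * 7 * 6 * 5 * 4 * compute_factorial(3)
= 9 * 8 * 7 * 6 * 5 * 4 * 3 * compute_factorial(2)
= 9 * 8 * 7 * 6 * 5 * 4 * 3 * 2 * compute_factorial(1)
= 9 * 8 * 7 * 6 * 5 * 4 * 3 * 2 * 1
= 362880


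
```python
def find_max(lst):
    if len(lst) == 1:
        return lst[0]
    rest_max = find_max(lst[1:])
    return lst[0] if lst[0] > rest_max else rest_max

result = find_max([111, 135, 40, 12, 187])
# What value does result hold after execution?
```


find_max([111, 135, 40, 12, 187])
= compare 111 with find_max([135, 40, 12, 187])
= compare 135 with find_max([40, 12, 187])
= compare 40 with find_max([12, 187])
= compare 12 with find_max([187])
Base: find_max([187]) = 187
compare 12 with 187: max = 187
compare 40 with 187: max = 187
compare 135 with 187: max = 187
compare 111 with 187: max = 187
= 187


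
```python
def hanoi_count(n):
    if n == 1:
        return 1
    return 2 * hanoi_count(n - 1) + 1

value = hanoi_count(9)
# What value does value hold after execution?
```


hanoi_count(9)
= 2 * hanoi_count(8) + 1
= 2 * (2 * hanoi_count(7) + 1) + 1
= 2 * (2 * (2 * hanoi_count(6) + 1) + 1) + 1
= 2 * (2 * (2 * (2 * hanoi_count(5) + 1) + 1) + 1) + 1
= 2 * (2 * (2 * (2 * (2 * hanoi_count(4) + 1) + 1) + 1) + 1) + 1
= 2 * (2 * (2 * (2 * (2 * (2 * hanoi_count(3) + 1) + 1) + 1) + 1) + 1) + 1
= 2 * (2 * (2 * (2 * (2 * (2 * (2 * hanoi_count(2) + 1) + 1) + 1) + 1) + 1) + 1) + 1
= 2 * (2 * (2 * (2 * (2 * (2 * (2 * (2 * hanoi_count(1) + 1) + 1) + 1) + 1) + 1) + 1) + 1) + 1
Now compute bottom-up:
hanoi_count(1) = 1
hanoi_count(2) = 2 * 1 + 1 = 3
hanoi_count(3) = 2 * 3 + 1 = 7
hanoi_count(4) = 2 * 7 + 1 = 15
hanoi_count(5) = 2 * 15 + 1 = 31
hanoi_count(6) = 2 * 31 + 1 = 63
hanoi_count(7) = 2 * 63 + 1 = 127
hanoi_count(8) = 2 * 127 + 1 = 255
hanoi_count(9) = 2 * 255 + 1 = 511
= 511


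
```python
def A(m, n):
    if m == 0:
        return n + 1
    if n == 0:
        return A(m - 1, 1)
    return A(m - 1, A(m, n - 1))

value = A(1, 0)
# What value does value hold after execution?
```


A(1, 0)
n == 0: return A(0, 1)
= A(0, 1) = 2
= 2


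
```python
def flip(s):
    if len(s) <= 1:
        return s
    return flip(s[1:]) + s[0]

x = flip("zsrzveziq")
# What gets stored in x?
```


flip("zsrzveziq")
= flip("srzveziq") + "z"
= flip("rzveziq") + "s" + "z"
= flip("zveziq") + "r" + "s" + "z"
= flip("veziq") + "z" + "r" + "s" + "z"
= flip("eziq") + "v" + "z" + "r" + "s" + "z"
= flip("ziq") + "e" + "v" + "z" + "r" + "s" + "z"
= flip("iq") + "z" + "e" + "v" + "z" + "r" + "s" + "z"
= flip("q") + "i" + "z" + "e" + "v" + "z" + "r" + "s" + "z"
= "q" + "i" + "z" + "e" + "v" + "z" + "r" + "s" + "z"
= "qizevzrsz"


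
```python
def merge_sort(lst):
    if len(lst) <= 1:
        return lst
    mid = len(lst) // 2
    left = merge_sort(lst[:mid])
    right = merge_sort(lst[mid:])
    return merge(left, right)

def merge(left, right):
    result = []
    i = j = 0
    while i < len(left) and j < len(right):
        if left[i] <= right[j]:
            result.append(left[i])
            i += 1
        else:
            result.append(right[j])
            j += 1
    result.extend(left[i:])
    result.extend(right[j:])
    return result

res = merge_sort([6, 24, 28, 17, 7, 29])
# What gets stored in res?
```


merge_sort([6, 24, 28, 17, 7, 29])
Split into [6, 24, 28] and [17, 7, 29]
Left sorted: [6, 24, 28]
Right sorted: [7, 17, 29]
Merge [6, 24, 28] and [7, 17, 29]
= [6, 7, 17, 24, 28, 29]


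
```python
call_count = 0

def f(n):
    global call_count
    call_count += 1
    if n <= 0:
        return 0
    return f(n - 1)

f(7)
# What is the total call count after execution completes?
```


f(7) calls f(6) calls ... calls f(0)
Total calls: 7 + 1 (for base case) = 8


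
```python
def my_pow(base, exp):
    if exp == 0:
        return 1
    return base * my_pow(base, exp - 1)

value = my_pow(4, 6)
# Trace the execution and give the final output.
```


my_pow(4, 6)
= 4 * my_pow(4, 5)
= 4 * 4 * my_pow(4, 4)
= 4 * 4 * 4 * my_pow(4, 3)
= 4 * 4 * 4 * 4 * my_pow(4, 2)
= 4 * 4 * 4 * 4 * 4 * my_pow(4, 1)
= 4 * 4 * 4 * 4 * 4 * 4 * my_pow(4, 0)
= 4 * 4 * 4 * 4 * 4 * 4 * 1
= 4096


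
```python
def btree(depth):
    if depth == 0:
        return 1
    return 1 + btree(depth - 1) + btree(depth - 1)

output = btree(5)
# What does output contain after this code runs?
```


btree(5)
= 1 + btree(4) + btree(4)
= 1 + 2 * btree(4)
btree(k) = 2^(k+1) - 1
btree(0) = 1
btree(1) = 3
btree(2) = 7
btree(3) = 15
btree(4) = 31
btree(5) = 2^6 - 1 = 63


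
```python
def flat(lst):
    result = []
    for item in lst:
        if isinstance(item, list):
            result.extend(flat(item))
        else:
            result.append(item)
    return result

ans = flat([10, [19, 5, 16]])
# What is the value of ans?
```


flat([10, [19, 5, 16]])
Processing each element:
  10 is not a list -> append 10
  [19, 5, 16] is a list -> flat recursively -> [19, 5, 16]
= [10, 19, 5, 16]


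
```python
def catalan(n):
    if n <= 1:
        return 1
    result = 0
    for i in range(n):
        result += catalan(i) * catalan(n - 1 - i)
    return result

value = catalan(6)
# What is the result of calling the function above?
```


catalan(6)
= sum of catalan(i) * catalan(6-1-i) for i in 0..5
First compute sub-values bottom-up:
  catalan(0) = 1, catalan(1) = 1
  catalan(2) = 1*1 + 1*1 = 2
  catalan(3) = 1*2 + 1*1 + 2*1 = 5
  catalan(4) = 1*5 + 1*2 + 2*1 + 5*1 = 14
  catalan(5) = 1*14 + 1*5 + 2*2 + 5*1 + 14*1 = 42
Now catalan(6):
  catalan(0)*catalan(5) = 1*42 = 42
  catalan(1)*catalan(4) = 1*14 = 14
  catalan(2)*catalan(3) = 2*5 = 10
  catalan(3)*catalan(2) = 5*2 = 10
  catalan(4)*catalan(1) = 14*1 = 14
  catalan(5)*catalan(0) = 42*1 = 42
= 42 + 14 + 10 + 10 + 14 + 42
= 132


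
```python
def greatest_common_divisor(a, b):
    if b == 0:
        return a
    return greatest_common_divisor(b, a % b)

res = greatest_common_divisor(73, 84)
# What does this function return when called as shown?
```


greatest_common_divisor(73, 84)
= greatest_common_divisor(84, 73 % 84) = greatest_common_divisor(84, 73)
= greatest_common_divisor(73, 84 % 73) = greatest_common_divisor(73, 11)
= greatest_common_divisor(11, 73 % 11) = greatest_common_divisor(11, 7)
= greatest_common_divisor(7, 11 % 7) = greatest_common_divisor(7, 4)
= greatest_common_divisor(4, 7 % 4) = greatest_common_divisor(4, 3)
= greatest_common_divisor(3, 4 % 3) = greatest_common_divisor(3, 1)
= greatest_common_divisor(1, 3 % 1) = greatest_common_divisor(1, 0)
b == 0, return a = 1


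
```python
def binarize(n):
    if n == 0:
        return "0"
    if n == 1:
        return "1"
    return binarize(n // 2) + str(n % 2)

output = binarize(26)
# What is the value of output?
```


binarize(26)
= binarize(13) + "0"
= binarize(6) + "1" + "0"
= binarize(3) + "0" + "1" + "0"
= binarize(1) + "1" + "0" + "1" + "0"
= "1" + "1" + "0" + "1" + "0"
= "11010"


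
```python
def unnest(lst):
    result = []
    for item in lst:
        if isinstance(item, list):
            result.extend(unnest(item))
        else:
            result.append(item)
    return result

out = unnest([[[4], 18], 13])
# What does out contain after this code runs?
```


unnest([[[4], 18], 13])
Processing each element:
  [[4], 18] is a list -> unnest recursively -> [4, 18]
  13 is not a list -> append 13
= [4, 18, 13]


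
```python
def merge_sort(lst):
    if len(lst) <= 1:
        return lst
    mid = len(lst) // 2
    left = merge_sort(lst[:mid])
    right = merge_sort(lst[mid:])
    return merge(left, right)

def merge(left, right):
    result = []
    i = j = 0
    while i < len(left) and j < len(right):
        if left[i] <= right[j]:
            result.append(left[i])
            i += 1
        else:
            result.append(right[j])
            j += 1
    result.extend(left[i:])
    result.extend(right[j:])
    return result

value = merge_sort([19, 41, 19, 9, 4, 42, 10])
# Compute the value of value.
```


merge_sort([19, 41, 19, 9, 4, 42, 10])
Split into [19, 41, 19] and [9, 4, 42, 10]
Left sorted: [19, 19, 41]
Right sorted: [4, 9, 10, 42]
Merge [19, 19, 41] and [4, 9, 10, 42]
= [4, 9, 10, 19, 19, 41, 42]


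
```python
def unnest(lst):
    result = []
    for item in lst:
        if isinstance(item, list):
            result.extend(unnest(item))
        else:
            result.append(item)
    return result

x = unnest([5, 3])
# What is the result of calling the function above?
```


unnest([5, 3])
Processing each element:
  5 is not a list -> append 5
  3 is not a list -> append 3
= [5, 3]


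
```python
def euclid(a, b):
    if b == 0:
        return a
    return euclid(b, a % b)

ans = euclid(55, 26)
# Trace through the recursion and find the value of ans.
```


euclid(55, 26)
= euclid(26, 55 % 26) = euclid(26, 3)
= euclid(3, 26 % 3) = euclid(3, 2)
= euclid(2, 3 % 2) = euclid(2, 1)
= euclid(1, 2 % 1) = euclid(1, 0)
b == 0, return a = 1


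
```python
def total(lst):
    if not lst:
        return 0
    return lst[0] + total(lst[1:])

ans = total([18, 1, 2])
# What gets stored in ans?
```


total([18, 1, 2])
= 18 + total([1, 2])
= 18 + 1 + total([2])
= 18 + 1 + 2 + total([])
= 18 + 1 + 2 + 0
= 21


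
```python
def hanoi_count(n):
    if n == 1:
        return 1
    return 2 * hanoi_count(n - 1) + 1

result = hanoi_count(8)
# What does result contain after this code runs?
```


hanoi_count(8)
= 2 * hanoi_count(7) + 1
= 2 * (2 * hanoi_count(6) + 1) + 1
= 2 * (2 * (2 * hanoi_count(5) + 1) + 1) + 1
= 2 * (2 * (2 * (2 * hanoi_count(4) + 1) + 1) + 1) + 1
= 2 * (2 * (2 * (2 * (2 * hanoi_count(3) + 1) + 1) + 1) + 1) + 1
= 2 * (2 * (2 * (2 * (2 * (2 * hanoi_count(2) + 1) + 1) + 1) + 1) + 1) + 1
= 2 * (2 * (2 * (2 * (2 * (2 * (2 * hanoi_count(1) + 1) + 1) + 1) + 1) + 1) + 1) + 1
Now compute bottom-up:
hanoi_count(1) = 1
hanoi_count(2) = 2 * 1 + 1 = 3
hanoi_count(3) = 2 * 3 + 1 = 7
hanoi_count(4) = 2 * 7 + 1 = 15
hanoi_count(5) = 2 * 15 + 1 = 31
hanoi_count(6) = 2 * 31 + 1 = 63
hanoi_count(7) = 2 * 63 + 1 = 127
hanoi_count(8) = 2 * 127 + 1 = 255
= 255


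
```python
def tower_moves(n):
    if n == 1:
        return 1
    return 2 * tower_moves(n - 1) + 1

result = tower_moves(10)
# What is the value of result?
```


tower_moves(10)
= 2 * tower_moves(9) + 1
= 2 * (2 * tower_moves(8) + 1) + 1
= 2 * (2 * (2 * tower_moves(7) + 1) + 1) + 1
= 2 * (2 * (2 * (2 * tower_moves(6) + 1) + 1) + 1) + 1
= 2 * (2 * (2 * (2 * (2 * tower_moves(5) + 1) + 1) + 1) + 1) + 1
= 2 * (2 * (2 * (2 * (2 * (2 * tower_moves(4) + 1) + 1) + 1) + 1) + 1) + 1
= 2 * (2 * (2 * (2 * (2 * (2 * (2 * tower_moves(3) + 1) + 1) + 1) + 1) + 1) + 1) + 1
= 2 * (2 * (2 * (2 * (2 * (2 * (2 * (2 * tower_moves(2) + 1) + 1) + 1) + 1) + 1) + 1) + 1) + 1
= 2 * (2 * (2 * (2 * (2 * (2 * (2 * (2 * (2 * tower_moves(1) + 1) + 1) + 1) + 1) + 1) + 1) + 1) + 1) + 1
Now compute bottom-up:
tower_moves(1) = 1
tower_moves(2) = 2 * 1 + 1 = 3
tower_moves(3) = 2 * 3 + 1 = 7
tower_moves(4) = 2 * 7 + 1 = 15
tower_moves(5) = 2 * 15 + 1 = 31
tower_moves(6) = 2 * 31 + 1 = 63
tower_moves(7) = 2 * 63 + 1 = 127
tower_moves(8) = 2 * 127 + 1 = 255
tower_moves(9) = 2 * 255 + 1 = 511
tower_moves(10) = 2 * 511 + 1 = 1023
= 1023


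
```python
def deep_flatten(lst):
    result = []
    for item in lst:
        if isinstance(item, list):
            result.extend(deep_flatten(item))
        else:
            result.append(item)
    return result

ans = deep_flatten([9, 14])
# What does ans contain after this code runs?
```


deep_flatten([9, 14])
Processing each element:
  9 is not a list -> append 9
  14 is not a list -> append 14
= [9, 14]


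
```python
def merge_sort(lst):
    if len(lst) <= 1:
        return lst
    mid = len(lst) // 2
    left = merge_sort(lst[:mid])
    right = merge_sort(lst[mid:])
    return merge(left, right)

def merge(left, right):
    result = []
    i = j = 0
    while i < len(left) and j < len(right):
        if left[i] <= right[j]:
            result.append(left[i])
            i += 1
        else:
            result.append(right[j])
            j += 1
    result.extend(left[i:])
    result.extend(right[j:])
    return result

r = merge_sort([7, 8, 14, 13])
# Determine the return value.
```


merge_sort([7, 8, 14, 13])
Split into [7, 8] and [14, 13]
Left sorted: [7, 8]
Right sorted: [13, 14]
Merge [7, 8] and [13, 14]
= [7, 8, 13, 14]


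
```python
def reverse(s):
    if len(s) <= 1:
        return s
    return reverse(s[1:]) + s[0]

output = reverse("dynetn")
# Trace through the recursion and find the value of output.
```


reverse("dynetn")
= reverse("ynetn") + "d"
= reverse("netn") + "y" + "d"
= reverse("etn") + "n" + "y" + "d"
= reverse("tn") + "e" + "n" + "y" + "d"
= reverse("n") + "t" + "e" + "n" + "y" + "d"
= "n" + "t" + "e" + "n" + "y" + "d"
= "ntenyd"


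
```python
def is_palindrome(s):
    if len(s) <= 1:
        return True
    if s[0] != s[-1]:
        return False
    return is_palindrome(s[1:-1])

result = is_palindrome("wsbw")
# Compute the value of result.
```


is_palindrome("wsbw")
"wsbw": s[0]='w' == s[-1]='w' -> is_palindrome("sb")
"sb": s[0]='s' != s[-1]='b' -> False
= False


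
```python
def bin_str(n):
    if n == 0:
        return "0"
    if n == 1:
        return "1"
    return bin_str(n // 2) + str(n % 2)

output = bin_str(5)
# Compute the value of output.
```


bin_str(5)
= bin_str(2) + "1"
= bin_str(1) + "0" + "1"
= "1" + "0" + "1"
= "101"
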